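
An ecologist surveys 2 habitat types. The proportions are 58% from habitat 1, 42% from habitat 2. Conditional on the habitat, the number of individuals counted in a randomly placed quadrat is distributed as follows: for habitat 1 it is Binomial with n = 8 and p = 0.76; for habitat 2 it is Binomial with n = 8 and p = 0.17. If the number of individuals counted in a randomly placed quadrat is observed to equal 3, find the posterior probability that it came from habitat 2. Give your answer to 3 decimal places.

Likelihoods P(X=3 | ·): 1: 0.0195742; 2: 0.108374.
Posterior ∝ prior × likelihood. Numerator for 2: 0.42·0.108374 = 0.0455171.
Normalizing constant: 0.58·0.0195742 + 0.42·0.108374 = 0.0568702.
P(2 | observation) = 0.0455171 / 0.0568702 = 0.800369.

0.800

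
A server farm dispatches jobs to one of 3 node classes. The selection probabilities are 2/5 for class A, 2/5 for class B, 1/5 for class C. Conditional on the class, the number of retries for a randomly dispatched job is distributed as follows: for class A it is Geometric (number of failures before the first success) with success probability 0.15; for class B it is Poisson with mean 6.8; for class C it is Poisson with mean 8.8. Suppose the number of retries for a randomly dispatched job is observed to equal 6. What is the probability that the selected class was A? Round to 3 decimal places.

0.219

Likelihoods P(X=6 | ·): A: 0.0565724; B: 0.152939; C: 0.0972237.
Posterior ∝ prior × likelihood. Numerator for A: 0.4·0.0565724 = 0.022629.
Normalizing constant: 0.4·0.0565724 + 0.4·0.152939 + 0.2·0.0972237 = 0.103249.
P(A | observation) = 0.022629 / 0.103249 = 0.219168.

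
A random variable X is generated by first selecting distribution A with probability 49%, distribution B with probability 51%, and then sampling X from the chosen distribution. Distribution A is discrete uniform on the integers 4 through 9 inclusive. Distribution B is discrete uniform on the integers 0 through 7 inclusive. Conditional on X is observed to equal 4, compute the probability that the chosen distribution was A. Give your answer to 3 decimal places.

0.562

Likelihoods P(X=4 | ·): A: 0.166667; B: 0.125.
Posterior ∝ prior × likelihood. Numerator for A: 0.49·0.166667 = 0.0816667.
Normalizing constant: 0.49·0.166667 + 0.51·0.125 = 0.145417.
P(A | observation) = 0.0816667 / 0.145417 = 0.561605.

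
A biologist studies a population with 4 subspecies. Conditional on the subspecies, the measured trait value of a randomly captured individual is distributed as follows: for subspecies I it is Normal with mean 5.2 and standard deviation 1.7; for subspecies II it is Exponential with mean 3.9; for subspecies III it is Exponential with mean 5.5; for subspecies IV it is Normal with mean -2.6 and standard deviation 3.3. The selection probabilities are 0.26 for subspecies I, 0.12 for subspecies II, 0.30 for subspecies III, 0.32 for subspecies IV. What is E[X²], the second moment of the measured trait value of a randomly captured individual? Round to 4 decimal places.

For each component E[X²] = Var + (mean)², giving I: 29.93; II: 30.42; III: 60.5; IV: 17.65.
Overall E[X²] = 0.26·29.93 + 0.12·30.42 + 0.3·60.5 + 0.32·17.65 = 35.2302.

35.2302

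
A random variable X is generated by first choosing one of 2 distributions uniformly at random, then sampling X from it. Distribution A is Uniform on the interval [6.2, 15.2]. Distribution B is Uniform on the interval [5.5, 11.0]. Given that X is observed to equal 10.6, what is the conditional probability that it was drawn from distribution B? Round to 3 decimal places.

Likelihoods f(10.6 | ·): A: 0.111111; B: 0.181818.
Posterior ∝ prior × likelihood. Numerator for B: 0.5·0.181818 = 0.0909091.
Normalizing constant: 0.5·0.111111 + 0.5·0.181818 = 0.146465.
P(B | observation) = 0.0909091 / 0.146465 = 0.62069.

0.621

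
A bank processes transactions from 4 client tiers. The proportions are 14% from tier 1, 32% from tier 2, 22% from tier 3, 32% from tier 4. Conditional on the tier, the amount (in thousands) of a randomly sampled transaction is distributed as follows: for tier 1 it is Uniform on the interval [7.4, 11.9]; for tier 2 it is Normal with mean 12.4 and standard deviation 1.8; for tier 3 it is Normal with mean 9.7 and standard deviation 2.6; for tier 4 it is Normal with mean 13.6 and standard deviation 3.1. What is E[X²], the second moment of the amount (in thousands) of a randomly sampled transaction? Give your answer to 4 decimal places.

For each component E[X²] = Var + (mean)², giving 1: 94.81; 2: 157; 3: 100.85; 4: 194.57.
Overall E[X²] = 0.14·94.81 + 0.32·157 + 0.22·100.85 + 0.32·194.57 = 147.963.

147.9628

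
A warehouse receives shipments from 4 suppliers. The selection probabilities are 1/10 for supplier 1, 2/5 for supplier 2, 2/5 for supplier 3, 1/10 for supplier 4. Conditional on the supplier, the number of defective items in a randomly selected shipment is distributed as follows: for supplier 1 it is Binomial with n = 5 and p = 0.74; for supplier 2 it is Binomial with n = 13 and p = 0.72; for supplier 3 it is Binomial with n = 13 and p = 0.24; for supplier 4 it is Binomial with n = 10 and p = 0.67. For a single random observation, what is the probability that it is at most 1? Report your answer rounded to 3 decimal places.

0.059

Conditional on each supplier, P(X ≤ 1): 1: 0.0180962; 2: 2.23858e-06; 3: 0.144077; 4: 0.000326273.
By total probability, P(X ≤ 1) = 0.1·0.0180962 + 0.4·2.23858e-06 + 0.4·0.144077 + 0.1·0.000326273 = 0.059474.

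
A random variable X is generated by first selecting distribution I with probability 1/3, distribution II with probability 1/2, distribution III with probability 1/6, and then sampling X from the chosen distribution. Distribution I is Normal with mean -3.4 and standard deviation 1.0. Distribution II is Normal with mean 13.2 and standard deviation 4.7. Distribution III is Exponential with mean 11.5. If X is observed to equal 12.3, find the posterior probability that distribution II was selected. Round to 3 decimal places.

0.893

Likelihoods f(12.3 | ·): I: 1.19203e-54; II: 0.0833393; III: 0.0298398.
Posterior ∝ prior × likelihood. Numerator for II: 0.5·0.0833393 = 0.0416696.
Normalizing constant: 0.333333·1.19203e-54 + 0.5·0.0833393 + 0.166667·0.0298398 = 0.0466429.
P(II | observation) = 0.0416696 / 0.0466429 = 0.893375.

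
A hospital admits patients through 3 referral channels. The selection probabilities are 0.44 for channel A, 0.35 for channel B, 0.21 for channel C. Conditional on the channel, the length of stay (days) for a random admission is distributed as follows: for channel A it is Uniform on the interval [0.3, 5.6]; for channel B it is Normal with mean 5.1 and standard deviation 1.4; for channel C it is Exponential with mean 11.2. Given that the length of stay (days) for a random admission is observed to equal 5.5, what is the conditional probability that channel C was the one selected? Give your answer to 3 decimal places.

0.060

Likelihoods f(5.5 | ·): A: 0.188679; B: 0.273562; C: 0.0546402.
Posterior ∝ prior × likelihood. Numerator for C: 0.21·0.0546402 = 0.0114744.
Normalizing constant: 0.44·0.188679 + 0.35·0.273562 + 0.21·0.0546402 = 0.19024.
P(C | observation) = 0.0114744 / 0.19024 = 0.0603156.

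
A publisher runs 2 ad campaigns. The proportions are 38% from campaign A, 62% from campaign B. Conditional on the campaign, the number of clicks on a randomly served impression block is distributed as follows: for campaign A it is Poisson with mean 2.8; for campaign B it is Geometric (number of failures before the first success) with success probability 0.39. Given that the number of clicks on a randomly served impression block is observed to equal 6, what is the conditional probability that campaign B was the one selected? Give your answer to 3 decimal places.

0.446

Likelihoods P(X=6 | ·): A: 0.0406997; B: 0.0200929.
Posterior ∝ prior × likelihood. Numerator for B: 0.62·0.0200929 = 0.0124576.
Normalizing constant: 0.38·0.0406997 + 0.62·0.0200929 = 0.0279235.
P(B | observation) = 0.0124576 / 0.0279235 = 0.446134.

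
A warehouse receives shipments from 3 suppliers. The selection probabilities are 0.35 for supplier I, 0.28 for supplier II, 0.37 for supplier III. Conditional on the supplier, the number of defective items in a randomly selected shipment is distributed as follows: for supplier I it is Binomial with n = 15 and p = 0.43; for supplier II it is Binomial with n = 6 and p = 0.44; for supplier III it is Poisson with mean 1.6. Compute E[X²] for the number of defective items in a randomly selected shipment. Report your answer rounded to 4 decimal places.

19.7523

For each component E[X²] = Var + (mean)², giving I: 45.279; II: 8.448; III: 4.16.
Overall E[X²] = 0.35·45.279 + 0.28·8.448 + 0.37·4.16 = 19.7523.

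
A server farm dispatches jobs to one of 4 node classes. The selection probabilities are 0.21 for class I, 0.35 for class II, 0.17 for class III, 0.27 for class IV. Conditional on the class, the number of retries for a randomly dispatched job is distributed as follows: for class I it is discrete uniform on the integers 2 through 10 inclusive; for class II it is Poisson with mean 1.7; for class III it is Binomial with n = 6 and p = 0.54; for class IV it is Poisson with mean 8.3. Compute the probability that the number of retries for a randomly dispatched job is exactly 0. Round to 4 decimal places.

Conditional on each class, P(X = 0): I: 0; II: 0.182684; III: 0.0094743; IV: 0.000248517.
By total probability, P(X = 0) = 0.21·0 + 0.35·0.182684 + 0.17·0.0094743 + 0.27·0.000248517 = 0.065617.

0.0656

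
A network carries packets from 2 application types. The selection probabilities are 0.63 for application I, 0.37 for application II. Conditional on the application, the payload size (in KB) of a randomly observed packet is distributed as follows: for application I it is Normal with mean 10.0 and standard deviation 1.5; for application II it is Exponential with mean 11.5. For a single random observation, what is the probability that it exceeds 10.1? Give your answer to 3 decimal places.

Conditional on each application, P(X > 10.1): I: 0.473424; II: 0.415505.
By total probability, P(X > 10.1) = 0.63·0.473424 + 0.37·0.415505 = 0.451994.

0.452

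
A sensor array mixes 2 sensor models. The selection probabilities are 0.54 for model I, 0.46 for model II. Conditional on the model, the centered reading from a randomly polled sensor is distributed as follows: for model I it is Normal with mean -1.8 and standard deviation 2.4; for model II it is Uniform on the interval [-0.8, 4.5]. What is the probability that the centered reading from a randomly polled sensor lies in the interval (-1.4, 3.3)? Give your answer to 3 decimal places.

0.581

Conditional on each model, P(-1.4 < X < 3.3): I: 0.417023; II: 0.773585.
By total probability, P(-1.4 < X < 3.3) = 0.54·0.417023 + 0.46·0.773585 = 0.581041.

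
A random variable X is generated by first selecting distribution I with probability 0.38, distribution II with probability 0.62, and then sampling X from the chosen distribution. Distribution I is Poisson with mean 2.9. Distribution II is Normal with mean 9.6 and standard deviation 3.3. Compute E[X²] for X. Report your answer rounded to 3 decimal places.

68.189

For each component E[X²] = Var + (mean)², giving I: 11.31; II: 103.05.
Overall E[X²] = 0.38·11.31 + 0.62·103.05 = 68.1888.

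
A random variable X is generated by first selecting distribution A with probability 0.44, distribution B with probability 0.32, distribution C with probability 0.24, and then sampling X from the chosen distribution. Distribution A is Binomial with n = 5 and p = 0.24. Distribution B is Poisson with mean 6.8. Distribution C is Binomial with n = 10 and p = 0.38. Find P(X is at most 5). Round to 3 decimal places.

Conditional on each component, P(X ≤ 5): A: 1; B: 0.326977; C: 0.86524.
By total probability, P(X ≤ 5) = 0.44·1 + 0.32·0.326977 + 0.24·0.86524 = 0.75229.

0.752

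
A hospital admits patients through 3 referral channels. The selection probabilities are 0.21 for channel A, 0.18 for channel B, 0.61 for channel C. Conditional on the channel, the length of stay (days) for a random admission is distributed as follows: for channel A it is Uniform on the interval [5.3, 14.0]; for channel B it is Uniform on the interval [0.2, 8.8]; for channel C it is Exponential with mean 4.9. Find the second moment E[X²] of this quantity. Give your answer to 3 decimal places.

For each component E[X²] = Var + (mean)², giving A: 99.43; B: 26.4133; C: 48.02.
Overall E[X²] = 0.21·99.43 + 0.18·26.4133 + 0.61·48.02 = 54.9269.

54.927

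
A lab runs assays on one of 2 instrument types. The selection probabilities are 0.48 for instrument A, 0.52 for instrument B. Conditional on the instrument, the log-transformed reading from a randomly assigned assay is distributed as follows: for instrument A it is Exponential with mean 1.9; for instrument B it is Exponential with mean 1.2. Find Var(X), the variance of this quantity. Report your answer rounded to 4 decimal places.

2.6039

Per component, A: μ=1.9, E[X²]=7.22; B: μ=1.2, E[X²]=2.88.
E[X] = 0.48·1.9 + 0.52·1.2 = 1.536.
E[X²] = 0.48·7.22 + 0.52·2.88 = 4.9632.
Var(X) = E[X²] − (E[X])² = 4.9632 − 2.3593 = 2.6039.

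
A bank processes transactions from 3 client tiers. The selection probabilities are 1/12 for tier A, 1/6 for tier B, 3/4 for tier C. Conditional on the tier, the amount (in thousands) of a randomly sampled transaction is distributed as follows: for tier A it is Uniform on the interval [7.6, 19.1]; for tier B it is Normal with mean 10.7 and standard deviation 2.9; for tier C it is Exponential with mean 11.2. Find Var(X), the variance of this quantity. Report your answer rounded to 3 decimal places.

96.818

Per component, A: μ=13.35, E[X²]=189.243; B: μ=10.7, E[X²]=122.9; C: μ=11.2, E[X²]=250.88.
E[X] = 0.0833333·13.35 + 0.166667·10.7 + 0.75·11.2 = 11.2958.
E[X²] = 0.0833333·189.243 + 0.166667·122.9 + 0.75·250.88 = 224.414.
Var(X) = E[X²] − (E[X])² = 224.414 − 127.596 = 96.8178.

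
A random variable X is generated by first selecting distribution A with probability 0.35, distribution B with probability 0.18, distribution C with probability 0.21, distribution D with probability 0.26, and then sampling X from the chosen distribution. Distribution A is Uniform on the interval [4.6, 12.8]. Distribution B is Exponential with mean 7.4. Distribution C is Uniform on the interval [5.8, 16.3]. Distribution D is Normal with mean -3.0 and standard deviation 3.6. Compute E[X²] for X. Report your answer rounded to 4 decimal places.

For each component E[X²] = Var + (mean)², giving A: 81.2933; B: 109.52; C: 131.29; D: 21.96.
Overall E[X²] = 0.35·81.2933 + 0.18·109.52 + 0.21·131.29 + 0.26·21.96 = 81.4468.

81.4468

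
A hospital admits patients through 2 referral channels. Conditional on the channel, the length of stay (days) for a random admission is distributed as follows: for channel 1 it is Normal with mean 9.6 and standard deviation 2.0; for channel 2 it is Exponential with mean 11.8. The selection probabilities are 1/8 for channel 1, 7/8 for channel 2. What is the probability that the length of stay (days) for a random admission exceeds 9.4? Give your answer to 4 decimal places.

Conditional on each channel, P(X > 9.4): 1: 0.539828; 2: 0.450855.
By total probability, P(X > 9.4) = 0.125·0.539828 + 0.875·0.450855 = 0.461976.

0.4620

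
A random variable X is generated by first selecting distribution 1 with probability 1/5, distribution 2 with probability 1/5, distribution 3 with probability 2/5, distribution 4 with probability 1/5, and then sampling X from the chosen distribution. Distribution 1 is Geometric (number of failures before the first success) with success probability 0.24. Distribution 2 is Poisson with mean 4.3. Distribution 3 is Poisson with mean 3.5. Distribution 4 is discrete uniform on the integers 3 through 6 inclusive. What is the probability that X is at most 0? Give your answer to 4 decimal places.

Conditional on each component, P(X ≤ 0): 1: 0.24; 2: 0.0135686; 3: 0.0301974; 4: 0.
By total probability, P(X ≤ 0) = 0.2·0.24 + 0.2·0.0135686 + 0.4·0.0301974 + 0.2·0 = 0.0627927.

0.0628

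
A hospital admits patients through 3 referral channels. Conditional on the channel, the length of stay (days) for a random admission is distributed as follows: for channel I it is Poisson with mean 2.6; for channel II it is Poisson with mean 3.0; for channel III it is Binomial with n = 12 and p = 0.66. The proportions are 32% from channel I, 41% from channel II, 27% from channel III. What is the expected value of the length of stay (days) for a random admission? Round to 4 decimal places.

4.2004

Component means — I: 2.6; II: 3; III: 7.92.
E[X] = 0.32·2.6 + 0.41·3 + 0.27·7.92 = 4.2004.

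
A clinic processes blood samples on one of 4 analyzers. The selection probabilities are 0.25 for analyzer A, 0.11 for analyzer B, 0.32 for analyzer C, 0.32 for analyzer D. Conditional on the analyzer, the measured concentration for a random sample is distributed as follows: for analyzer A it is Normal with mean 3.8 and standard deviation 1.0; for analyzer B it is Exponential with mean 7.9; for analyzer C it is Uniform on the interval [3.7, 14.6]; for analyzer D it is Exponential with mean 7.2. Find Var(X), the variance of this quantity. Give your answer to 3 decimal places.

31.011

Per component, A: μ=3.8, E[X²]=15.44; B: μ=7.9, E[X²]=124.82; C: μ=9.15, E[X²]=93.6233; D: μ=7.2, E[X²]=103.68.
E[X] = 0.25·3.8 + 0.11·7.9 + 0.32·9.15 + 0.32·7.2 = 7.051.
E[X²] = 0.25·15.44 + 0.11·124.82 + 0.32·93.6233 + 0.32·103.68 = 80.7273.
Var(X) = E[X²] − (E[X])² = 80.7273 − 49.7166 = 31.0107.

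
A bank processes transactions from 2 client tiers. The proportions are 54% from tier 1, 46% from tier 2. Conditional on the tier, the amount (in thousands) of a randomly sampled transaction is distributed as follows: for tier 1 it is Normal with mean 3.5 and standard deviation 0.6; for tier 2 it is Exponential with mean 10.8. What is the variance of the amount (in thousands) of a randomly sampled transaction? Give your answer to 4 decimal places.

Per component, 1: μ=3.5, E[X²]=12.61; 2: μ=10.8, E[X²]=233.28.
E[X] = 0.54·3.5 + 0.46·10.8 = 6.858.
E[X²] = 0.54·12.61 + 0.46·233.28 = 114.118.
Var(X) = E[X²] − (E[X])² = 114.118 − 47.0322 = 67.086.

67.0860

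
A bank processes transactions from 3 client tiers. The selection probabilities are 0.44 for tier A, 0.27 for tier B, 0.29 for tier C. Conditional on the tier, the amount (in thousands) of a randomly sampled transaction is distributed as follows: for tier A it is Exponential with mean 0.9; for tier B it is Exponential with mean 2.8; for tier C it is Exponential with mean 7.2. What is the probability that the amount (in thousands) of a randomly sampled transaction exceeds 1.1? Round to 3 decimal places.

0.561

Conditional on each tier, P(X > 1.1): A: 0.294575; B: 0.675125; C: 0.85832.
By total probability, P(X > 1.1) = 0.44·0.294575 + 0.27·0.675125 + 0.29·0.85832 = 0.56081.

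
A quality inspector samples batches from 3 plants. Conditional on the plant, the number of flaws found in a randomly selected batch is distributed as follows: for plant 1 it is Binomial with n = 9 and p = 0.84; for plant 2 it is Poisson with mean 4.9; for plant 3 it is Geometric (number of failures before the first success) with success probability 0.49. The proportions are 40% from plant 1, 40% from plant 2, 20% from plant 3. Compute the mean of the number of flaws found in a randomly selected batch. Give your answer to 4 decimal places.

5.1922

Component means — 1: 7.56; 2: 4.9; 3: 1.04082.
E[X] = 0.4·7.56 + 0.4·4.9 + 0.2·1.04082 = 5.19216.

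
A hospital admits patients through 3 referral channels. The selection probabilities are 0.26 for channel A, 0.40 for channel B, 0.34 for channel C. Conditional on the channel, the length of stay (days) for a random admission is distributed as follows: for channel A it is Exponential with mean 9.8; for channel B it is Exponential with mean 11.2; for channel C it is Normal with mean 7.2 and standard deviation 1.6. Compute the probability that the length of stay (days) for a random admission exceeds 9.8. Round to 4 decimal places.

Conditional on each channel, P(X > 9.8): A: 0.367879; B: 0.416862; C: 0.0520813.
By total probability, P(X > 9.8) = 0.26·0.367879 + 0.4·0.416862 + 0.34·0.0520813 = 0.280101.

0.2801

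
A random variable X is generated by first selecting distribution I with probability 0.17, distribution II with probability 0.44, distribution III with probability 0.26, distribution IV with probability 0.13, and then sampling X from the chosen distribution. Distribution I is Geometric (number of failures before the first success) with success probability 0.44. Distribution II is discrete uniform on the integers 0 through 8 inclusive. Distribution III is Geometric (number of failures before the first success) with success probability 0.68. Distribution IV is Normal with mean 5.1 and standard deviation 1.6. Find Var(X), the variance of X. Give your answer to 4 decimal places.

7.0650

Per component, I: μ=1.27273, E[X²]=4.5124; II: μ=4, E[X²]=22.6667; III: μ=0.470588, E[X²]=0.913495; IV: μ=5.1, E[X²]=28.57.
E[X] = 0.17·1.27273 + 0.44·4 + 0.26·0.470588 + 0.13·5.1 = 2.76172.
E[X²] = 0.17·4.5124 + 0.44·22.6667 + 0.26·0.913495 + 0.13·28.57 = 14.692.
Var(X) = E[X²] − (E[X])² = 14.692 − 7.62708 = 7.06497.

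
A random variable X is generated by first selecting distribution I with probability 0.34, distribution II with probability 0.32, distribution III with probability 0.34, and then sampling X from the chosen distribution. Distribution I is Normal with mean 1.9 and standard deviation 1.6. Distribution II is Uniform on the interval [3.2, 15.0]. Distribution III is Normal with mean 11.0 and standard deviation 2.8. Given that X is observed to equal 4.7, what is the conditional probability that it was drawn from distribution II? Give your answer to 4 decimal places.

Likelihoods f(4.7 | ·): I: 0.0539233; II: 0.0847458; III: 0.0113356.
Posterior ∝ prior × likelihood. Numerator for II: 0.32·0.0847458 = 0.0271186.
Normalizing constant: 0.34·0.0539233 + 0.32·0.0847458 + 0.34·0.0113356 = 0.0493067.
P(II | observation) = 0.0271186 / 0.0493067 = 0.549999.

0.5500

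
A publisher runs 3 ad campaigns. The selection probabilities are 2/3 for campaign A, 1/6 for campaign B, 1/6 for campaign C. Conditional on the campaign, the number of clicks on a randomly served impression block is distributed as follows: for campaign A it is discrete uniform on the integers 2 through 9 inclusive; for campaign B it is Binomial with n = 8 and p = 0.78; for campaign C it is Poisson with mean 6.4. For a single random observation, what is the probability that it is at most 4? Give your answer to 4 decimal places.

Conditional on each campaign, P(X ≤ 4): A: 0.375; B: 0.0764853; C: 0.23507.
By total probability, P(X ≤ 4) = 0.666667·0.375 + 0.166667·0.0764853 + 0.166667·0.23507 = 0.301926.

0.3019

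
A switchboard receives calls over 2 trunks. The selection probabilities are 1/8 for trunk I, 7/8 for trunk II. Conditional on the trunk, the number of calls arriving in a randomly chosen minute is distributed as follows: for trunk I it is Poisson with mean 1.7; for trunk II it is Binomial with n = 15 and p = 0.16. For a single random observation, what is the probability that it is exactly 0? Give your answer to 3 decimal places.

Conditional on each trunk, P(X = 0): I: 0.182684; II: 0.0731458.
By total probability, P(X = 0) = 0.125·0.182684 + 0.875·0.0731458 = 0.086838.

0.087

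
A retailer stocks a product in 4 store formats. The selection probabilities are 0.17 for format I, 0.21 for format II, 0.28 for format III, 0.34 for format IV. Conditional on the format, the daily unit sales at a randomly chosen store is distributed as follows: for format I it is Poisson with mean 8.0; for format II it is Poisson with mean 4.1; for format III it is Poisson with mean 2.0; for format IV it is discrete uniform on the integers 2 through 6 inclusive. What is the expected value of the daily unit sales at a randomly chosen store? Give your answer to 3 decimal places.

Component means — I: 8; II: 4.1; III: 2; IV: 4.
E[X] = 0.17·8 + 0.21·4.1 + 0.28·2 + 0.34·4 = 4.141.

4.141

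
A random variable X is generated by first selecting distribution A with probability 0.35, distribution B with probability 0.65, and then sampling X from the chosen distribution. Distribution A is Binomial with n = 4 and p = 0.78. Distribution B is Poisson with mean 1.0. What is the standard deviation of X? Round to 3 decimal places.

Per component, A: μ=3.12, E[X²]=10.4208; B: μ=1, E[X²]=2.
E[X] = 0.35·3.12 + 0.65·1 = 1.742.
E[X²] = 0.35·10.4208 + 0.65·2 = 4.94728.
Var(X) = E[X²] − (E[X])² = 4.94728 − 3.03456 = 1.91272.
SD(X) = √1.91272 = 1.38301.

1.383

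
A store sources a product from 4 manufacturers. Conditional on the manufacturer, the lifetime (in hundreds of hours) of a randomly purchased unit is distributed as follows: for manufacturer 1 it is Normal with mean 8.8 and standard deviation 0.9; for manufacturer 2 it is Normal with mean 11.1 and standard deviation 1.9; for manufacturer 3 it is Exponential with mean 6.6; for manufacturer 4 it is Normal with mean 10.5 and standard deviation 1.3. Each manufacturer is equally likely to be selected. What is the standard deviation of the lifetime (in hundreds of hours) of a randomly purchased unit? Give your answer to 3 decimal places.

Per component, 1: μ=8.8, E[X²]=78.25; 2: μ=11.1, E[X²]=126.82; 3: μ=6.6, E[X²]=87.12; 4: μ=10.5, E[X²]=111.94.
E[X] = 0.25·8.8 + 0.25·11.1 + 0.25·6.6 + 0.25·10.5 = 9.25.
E[X²] = 0.25·78.25 + 0.25·126.82 + 0.25·87.12 + 0.25·111.94 = 101.032.
Var(X) = E[X²] − (E[X])² = 101.032 − 85.5625 = 15.47.
SD(X) = √15.47 = 3.93319.

3.933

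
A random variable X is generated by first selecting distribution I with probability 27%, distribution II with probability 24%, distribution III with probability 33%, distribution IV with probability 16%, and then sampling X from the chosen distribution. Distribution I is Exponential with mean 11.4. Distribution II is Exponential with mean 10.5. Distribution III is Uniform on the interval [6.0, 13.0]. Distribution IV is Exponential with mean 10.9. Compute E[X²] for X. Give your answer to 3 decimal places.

For each component E[X²] = Var + (mean)², giving I: 259.92; II: 220.5; III: 94.3333; IV: 237.62.
Overall E[X²] = 0.27·259.92 + 0.24·220.5 + 0.33·94.3333 + 0.16·237.62 = 192.248.

192.248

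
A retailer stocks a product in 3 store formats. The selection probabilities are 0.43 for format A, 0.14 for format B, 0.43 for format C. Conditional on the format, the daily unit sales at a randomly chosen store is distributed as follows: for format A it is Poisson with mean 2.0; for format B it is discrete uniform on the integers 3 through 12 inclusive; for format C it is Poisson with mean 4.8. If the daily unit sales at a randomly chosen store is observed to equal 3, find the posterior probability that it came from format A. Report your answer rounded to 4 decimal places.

0.4948

Likelihoods P(X=3 | ·): A: 0.180447; B: 0.1; C: 0.151691.
Posterior ∝ prior × likelihood. Numerator for A: 0.43·0.180447 = 0.0775922.
Normalizing constant: 0.43·0.180447 + 0.14·0.1 + 0.43·0.151691 = 0.156819.
P(A | observation) = 0.0775922 / 0.156819 = 0.494788.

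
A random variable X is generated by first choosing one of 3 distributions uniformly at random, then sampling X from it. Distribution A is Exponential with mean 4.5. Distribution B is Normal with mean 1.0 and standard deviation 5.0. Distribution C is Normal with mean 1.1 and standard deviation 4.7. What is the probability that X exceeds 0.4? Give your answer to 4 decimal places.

Conditional on each component, P(X > 0.4): A: 0.914947; B: 0.547758; C: 0.559198.
By total probability, P(X > 0.4) = 0.333333·0.914947 + 0.333333·0.547758 + 0.333333·0.559198 = 0.673968.

0.6740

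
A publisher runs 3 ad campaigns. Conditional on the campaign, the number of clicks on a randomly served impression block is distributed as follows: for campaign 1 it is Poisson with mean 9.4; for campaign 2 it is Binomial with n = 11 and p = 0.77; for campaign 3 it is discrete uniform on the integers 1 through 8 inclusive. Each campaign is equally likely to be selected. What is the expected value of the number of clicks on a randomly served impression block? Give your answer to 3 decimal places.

7.457

Component means — 1: 9.4; 2: 8.47; 3: 4.5.
E[X] = 0.333333·9.4 + 0.333333·8.47 + 0.333333·4.5 = 7.45667.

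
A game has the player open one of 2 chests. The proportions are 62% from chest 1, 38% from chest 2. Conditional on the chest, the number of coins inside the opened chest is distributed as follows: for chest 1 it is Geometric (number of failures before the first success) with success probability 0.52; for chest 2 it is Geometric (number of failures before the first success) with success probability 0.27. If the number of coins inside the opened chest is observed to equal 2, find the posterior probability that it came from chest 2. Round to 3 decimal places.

0.424

Likelihoods P(X=2 | ·): 1: 0.119808; 2: 0.143883.
Posterior ∝ prior × likelihood. Numerator for 2: 0.38·0.143883 = 0.0546755.
Normalizing constant: 0.62·0.119808 + 0.38·0.143883 = 0.128956.
P(2 | observation) = 0.0546755 / 0.128956 = 0.423984.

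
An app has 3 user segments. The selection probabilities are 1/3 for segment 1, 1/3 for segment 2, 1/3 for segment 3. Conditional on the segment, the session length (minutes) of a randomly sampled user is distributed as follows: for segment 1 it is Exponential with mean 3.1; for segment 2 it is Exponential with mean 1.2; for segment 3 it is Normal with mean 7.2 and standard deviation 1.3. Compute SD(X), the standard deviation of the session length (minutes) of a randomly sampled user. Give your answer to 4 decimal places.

Per component, 1: μ=3.1, E[X²]=19.22; 2: μ=1.2, E[X²]=2.88; 3: μ=7.2, E[X²]=53.53.
E[X] = 0.333333·3.1 + 0.333333·1.2 + 0.333333·7.2 = 3.83333.
E[X²] = 0.333333·19.22 + 0.333333·2.88 + 0.333333·53.53 = 25.21.
Var(X) = E[X²] − (E[X])² = 25.21 − 14.6944 = 10.5156.
SD(X) = √10.5156 = 3.24277.

3.2428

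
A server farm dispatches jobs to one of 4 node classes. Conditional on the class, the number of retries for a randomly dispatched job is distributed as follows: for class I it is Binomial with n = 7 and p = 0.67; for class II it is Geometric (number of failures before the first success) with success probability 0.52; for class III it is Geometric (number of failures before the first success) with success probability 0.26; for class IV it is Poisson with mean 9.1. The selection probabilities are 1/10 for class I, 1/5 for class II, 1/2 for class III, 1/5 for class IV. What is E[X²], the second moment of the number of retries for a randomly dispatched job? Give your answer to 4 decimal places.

For each component E[X²] = Var + (mean)², giving I: 23.5438; II: 2.62722; III: 19.0473; IV: 91.91.
Overall E[X²] = 0.1·23.5438 + 0.2·2.62722 + 0.5·19.0473 + 0.2·91.91 = 30.7855.

30.7855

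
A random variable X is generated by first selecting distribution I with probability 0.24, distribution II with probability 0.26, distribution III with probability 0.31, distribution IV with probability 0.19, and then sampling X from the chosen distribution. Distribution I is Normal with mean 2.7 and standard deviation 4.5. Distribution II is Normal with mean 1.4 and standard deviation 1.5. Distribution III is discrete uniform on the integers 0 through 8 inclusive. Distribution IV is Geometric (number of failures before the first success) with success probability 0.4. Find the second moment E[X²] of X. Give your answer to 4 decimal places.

15.8709

For each component E[X²] = Var + (mean)², giving I: 27.54; II: 4.21; III: 22.6667; IV: 6.
Overall E[X²] = 0.24·27.54 + 0.26·4.21 + 0.31·22.6667 + 0.19·6 = 15.8709.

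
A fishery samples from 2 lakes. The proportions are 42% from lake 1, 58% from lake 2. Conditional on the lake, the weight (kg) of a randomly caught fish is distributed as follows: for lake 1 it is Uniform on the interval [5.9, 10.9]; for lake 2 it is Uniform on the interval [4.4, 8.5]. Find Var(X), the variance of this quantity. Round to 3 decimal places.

Per component, 1: μ=8.4, E[X²]=72.6433; 2: μ=6.45, E[X²]=43.0033.
E[X] = 0.42·8.4 + 0.58·6.45 = 7.269.
E[X²] = 0.42·72.6433 + 0.58·43.0033 = 55.4521.
Var(X) = E[X²] − (E[X])² = 55.4521 − 52.8384 = 2.61377.

2.614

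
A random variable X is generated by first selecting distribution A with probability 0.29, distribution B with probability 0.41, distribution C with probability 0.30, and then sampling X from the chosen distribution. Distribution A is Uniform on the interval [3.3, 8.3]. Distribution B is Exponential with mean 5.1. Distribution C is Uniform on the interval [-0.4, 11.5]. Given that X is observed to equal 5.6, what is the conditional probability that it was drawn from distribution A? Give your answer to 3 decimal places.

Likelihoods f(5.6 | ·): A: 0.2; B: 0.0653969; C: 0.0840336.
Posterior ∝ prior × likelihood. Numerator for A: 0.29·0.2 = 0.058.
Normalizing constant: 0.29·0.2 + 0.41·0.0653969 + 0.3·0.0840336 = 0.110023.
P(A | observation) = 0.058 / 0.110023 = 0.527163.

0.527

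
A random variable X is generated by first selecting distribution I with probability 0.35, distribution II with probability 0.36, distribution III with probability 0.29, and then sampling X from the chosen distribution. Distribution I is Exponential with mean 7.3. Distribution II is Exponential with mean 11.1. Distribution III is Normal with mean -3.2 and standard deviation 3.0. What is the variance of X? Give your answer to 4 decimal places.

Per component, I: μ=7.3, E[X²]=106.58; II: μ=11.1, E[X²]=246.42; III: μ=-3.2, E[X²]=19.24.
E[X] = 0.35·7.3 + 0.36·11.1 + 0.29·-3.2 = 5.623.
E[X²] = 0.35·106.58 + 0.36·246.42 + 0.29·19.24 = 131.594.
Var(X) = E[X²] − (E[X])² = 131.594 − 31.6181 = 99.9757.

99.9757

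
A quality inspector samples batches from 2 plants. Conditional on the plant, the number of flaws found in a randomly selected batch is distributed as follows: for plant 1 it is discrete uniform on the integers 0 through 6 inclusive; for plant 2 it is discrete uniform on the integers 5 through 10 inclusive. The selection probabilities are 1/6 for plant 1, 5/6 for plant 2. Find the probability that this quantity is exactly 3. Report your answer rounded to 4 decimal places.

0.0238

Conditional on each plant, P(X = 3): 1: 0.142857; 2: 0.
By total probability, P(X = 3) = 0.166667·0.142857 + 0.833333·0 = 0.0238095.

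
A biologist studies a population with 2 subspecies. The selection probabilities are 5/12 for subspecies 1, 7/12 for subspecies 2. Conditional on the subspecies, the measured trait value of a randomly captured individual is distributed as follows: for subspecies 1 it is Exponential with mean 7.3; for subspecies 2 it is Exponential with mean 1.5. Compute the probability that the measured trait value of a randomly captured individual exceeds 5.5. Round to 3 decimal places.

0.211

Conditional on each subspecies, P(X > 5.5): 1: 0.470752; 2: 0.0255615.
By total probability, P(X > 5.5) = 0.416667·0.470752 + 0.583333·0.0255615 = 0.211057.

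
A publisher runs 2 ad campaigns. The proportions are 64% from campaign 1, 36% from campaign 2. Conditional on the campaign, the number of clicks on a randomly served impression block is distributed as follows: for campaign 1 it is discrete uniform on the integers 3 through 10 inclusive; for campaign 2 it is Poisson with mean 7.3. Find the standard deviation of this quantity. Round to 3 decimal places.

Per component, 1: μ=6.5, E[X²]=47.5; 2: μ=7.3, E[X²]=60.59.
E[X] = 0.64·6.5 + 0.36·7.3 = 6.788.
E[X²] = 0.64·47.5 + 0.36·60.59 = 52.2124.
Var(X) = E[X²] − (E[X])² = 52.2124 − 46.0769 = 6.13546.
SD(X) = √6.13546 = 2.47699.

2.477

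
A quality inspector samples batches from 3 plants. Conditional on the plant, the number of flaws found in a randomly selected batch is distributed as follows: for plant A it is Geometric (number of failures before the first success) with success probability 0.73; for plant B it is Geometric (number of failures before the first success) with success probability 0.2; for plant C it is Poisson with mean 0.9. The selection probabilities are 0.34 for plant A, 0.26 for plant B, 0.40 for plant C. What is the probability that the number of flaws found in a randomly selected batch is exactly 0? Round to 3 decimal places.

Conditional on each plant, P(X = 0): A: 0.73; B: 0.2; C: 0.40657.
By total probability, P(X = 0) = 0.34·0.73 + 0.26·0.2 + 0.4·0.40657 = 0.462828.

0.463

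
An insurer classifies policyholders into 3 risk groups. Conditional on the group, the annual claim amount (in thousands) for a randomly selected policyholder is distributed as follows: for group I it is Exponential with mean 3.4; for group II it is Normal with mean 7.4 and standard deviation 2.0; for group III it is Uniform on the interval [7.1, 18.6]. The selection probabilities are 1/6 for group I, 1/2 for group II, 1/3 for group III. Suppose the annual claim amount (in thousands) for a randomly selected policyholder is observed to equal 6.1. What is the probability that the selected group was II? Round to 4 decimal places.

0.9083

Likelihoods f(6.1 | ·): I: 0.0489041; II: 0.161486; III: 0.
Posterior ∝ prior × likelihood. Numerator for II: 0.5·0.161486 = 0.0807431.
Normalizing constant: 0.166667·0.0489041 + 0.5·0.161486 + 0.333333·0 = 0.0888938.
P(II | observation) = 0.0807431 / 0.0888938 = 0.90831.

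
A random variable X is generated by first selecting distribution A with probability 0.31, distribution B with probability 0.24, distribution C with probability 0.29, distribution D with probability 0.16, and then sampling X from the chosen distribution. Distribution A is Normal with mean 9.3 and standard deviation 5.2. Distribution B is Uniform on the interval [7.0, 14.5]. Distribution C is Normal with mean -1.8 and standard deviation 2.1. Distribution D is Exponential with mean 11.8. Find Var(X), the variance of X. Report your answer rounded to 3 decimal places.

64.194

Per component, A: μ=9.3, E[X²]=113.53; B: μ=10.75, E[X²]=120.25; C: μ=-1.8, E[X²]=7.65; D: μ=11.8, E[X²]=278.48.
E[X] = 0.31·9.3 + 0.24·10.75 + 0.29·-1.8 + 0.16·11.8 = 6.829.
E[X²] = 0.31·113.53 + 0.24·120.25 + 0.29·7.65 + 0.16·278.48 = 110.83.
Var(X) = E[X²] − (E[X])² = 110.83 − 46.6352 = 64.1944.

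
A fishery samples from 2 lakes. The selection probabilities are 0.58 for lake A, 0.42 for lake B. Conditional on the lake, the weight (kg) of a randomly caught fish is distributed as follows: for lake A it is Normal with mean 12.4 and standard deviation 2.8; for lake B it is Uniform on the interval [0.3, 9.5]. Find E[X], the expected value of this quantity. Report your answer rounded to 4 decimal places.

9.2500

Component means — A: 12.4; B: 4.9.
E[X] = 0.58·12.4 + 0.42·4.9 = 9.25.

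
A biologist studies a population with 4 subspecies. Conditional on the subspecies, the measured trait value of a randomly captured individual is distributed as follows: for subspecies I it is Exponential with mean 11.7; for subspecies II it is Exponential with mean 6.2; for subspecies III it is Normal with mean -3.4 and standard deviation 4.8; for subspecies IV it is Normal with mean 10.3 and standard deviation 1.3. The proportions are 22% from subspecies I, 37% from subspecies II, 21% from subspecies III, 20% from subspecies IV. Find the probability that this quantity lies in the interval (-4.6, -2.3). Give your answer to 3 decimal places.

0.040

Conditional on each subspecies, P(-4.6 < X < -2.3): I: 0; II: 0; III: 0.189337; IV: 0.
By total probability, P(-4.6 < X < -2.3) = 0.22·0 + 0.37·0 + 0.21·0.189337 + 0.2·0 = 0.0397607.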